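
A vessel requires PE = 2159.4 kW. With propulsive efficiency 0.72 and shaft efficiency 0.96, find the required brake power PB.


Formula: PB = PE / (eta_D * eta_S)
Step 1 — combined efficiency = eta_D * eta_S = 0.72 * 0.96 = 0.6912
Step 2 — PB = 2159.4 / 0.6912 ≈ 3124.1 kW (5 s.f.)

3124.1 kW


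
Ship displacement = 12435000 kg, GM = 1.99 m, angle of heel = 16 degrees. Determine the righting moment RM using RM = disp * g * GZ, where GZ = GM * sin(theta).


Formula: GZ = GM * sin(theta); RM = disp * g * GZ
Step 1 — GZ = 1.99 * sin(16°) = 1.99 * 0.275637 = 0.548518 m
Step 2 — RM = 12435000 * 9.81 * 0.548518 ≈ 66912000 N·m (5 s.f.)

66912000 N·m


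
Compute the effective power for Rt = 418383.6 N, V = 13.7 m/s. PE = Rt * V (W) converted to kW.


Formula: PE = Rt * V / 1000 (kW)
Step 1 — PE (W) = 418383.6 * 13.7 = 5731855.32 W
Step 2 — PE (kW) = 5731855.32 / 1000 ≈ 5731.9 kW (5 s.f.)

5731.9 kW


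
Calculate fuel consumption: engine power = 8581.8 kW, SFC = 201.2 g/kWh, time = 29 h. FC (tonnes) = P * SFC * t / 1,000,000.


Formula: FC (tonnes) = P * SFC * t / 1,000,000
Step 1 — P * SFC * t = 8581.8 * 201.2 * 29 = 50073086.64 g
Step 2 — FC (tonnes) = 50073086.64 / 1,000,000 ≈ 50.073 tonnes (5 s.f.)

50.073 tonnes


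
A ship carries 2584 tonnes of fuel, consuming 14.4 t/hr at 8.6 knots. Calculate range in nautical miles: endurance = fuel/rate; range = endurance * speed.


Formula: endurance = fuel / rate; range = endurance * speed
Step 1 — endurance = 2584 / 14.4 = 179.4444 hours
Step 2 — range = 179.4444 * 8.6 ≈ 1543.2 nautical miles (5 s.f.)

1543.2 NM


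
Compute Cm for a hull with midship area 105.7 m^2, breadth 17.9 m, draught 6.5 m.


Formula: Cm = Am / (B * T)
Step 1 — B * T = 17.9 * 6.5 = 116.35 m^2
Step 2 — Cm = 105.7 / 116.35 ≈ 0.90847 (5 s.f.)

0.90847


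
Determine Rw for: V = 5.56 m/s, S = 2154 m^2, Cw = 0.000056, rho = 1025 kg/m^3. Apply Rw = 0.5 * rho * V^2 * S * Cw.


Formula: Rw = 0.5 * rho * V^2 * S * Cw
Step 1 — V^2 = 5.56^2 = 30.9136
Step 2 — 0.5 * rho * V^2 = 0.5 * 1025 * 30.9136 = 15843.22
Step 3 — Rw = 15843.22 * 2154 * 0.000056 ≈ 1911.1 N (5 s.f.)

1911.1 N


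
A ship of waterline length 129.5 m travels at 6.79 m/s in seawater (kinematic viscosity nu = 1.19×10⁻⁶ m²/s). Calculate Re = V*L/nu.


Formula: Re = V * L / nu
Step 1 — V * L = 6.79 * 129.5 = 879.305 m^2/s
Step 2 — Re = 879.305 / 1.19e-6 = 7.39e+08

7.39e+08


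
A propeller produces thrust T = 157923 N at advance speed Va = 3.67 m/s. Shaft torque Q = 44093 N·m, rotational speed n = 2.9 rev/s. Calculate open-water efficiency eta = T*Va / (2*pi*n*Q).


Formula: eta = T * Va / (2 * pi * n * Q)
Step 1 — numerator = T * Va = 157923 * 3.67 = 579577.41
Step 2 — 2 * pi * n = 2 * pi * 2.9 = 18.221237
Step 3 — denominator = 18.221237 * 44093 = 803429.0
Step 4 — eta = 579577.41 / 803429.0 ≈ 0.72138 (5 s.f.)

0.72138


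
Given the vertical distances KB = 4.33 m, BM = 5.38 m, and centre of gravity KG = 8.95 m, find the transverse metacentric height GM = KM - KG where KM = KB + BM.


Formula: GM = KB + BM - KG
Step 1 — KM = KB + BM = 4.33 + 5.38 = 9.71 m
Step 2 — GM = KM - KG = 9.71 - 8.95 = 0.76 m

0.76 m


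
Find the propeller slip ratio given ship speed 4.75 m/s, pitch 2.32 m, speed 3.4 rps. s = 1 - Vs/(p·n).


Formula: s = 1 - Vs / (p * n)
Step 1 — p * n = 2.32 * 3.4 = 7.888
Step 2 — Vs / (p*n) = 4.75 / 7.888 = 0.602181 (6 d.p.)
Step 3 — s = 1 - 0.602181 = 0.397819

0.397819


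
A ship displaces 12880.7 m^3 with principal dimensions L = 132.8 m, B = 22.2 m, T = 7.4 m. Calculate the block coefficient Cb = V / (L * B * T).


Formula: Cb = V / (L * B * T)
Step 1 — L * B * T = 132.8 * 22.2 * 7.4 = 21816.384 m^3
Step 2 — Cb = 12880.7 / 21816.384 ≈ 0.59041 (5 s.f.)

0.59041


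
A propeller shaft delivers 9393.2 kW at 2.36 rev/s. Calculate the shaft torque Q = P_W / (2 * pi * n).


Formula: Q = P_W / (2 * pi * n)
Step 1 — P_W = 9393.2 kW * 1000 = 9393200.0 W
Step 2 — 2 * pi * n = 2 * pi * 2.36 = 14.828317
Step 3 — Q = 9393200.0 / 14.828317 ≈ 633460 N·m (5 s.f.)

633460 N·m


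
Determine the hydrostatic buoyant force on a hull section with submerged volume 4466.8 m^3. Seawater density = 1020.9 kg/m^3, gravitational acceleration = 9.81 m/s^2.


Formula: Fb = rho * g * V
Substituting: Fb = 1020.9 * 9.81 * 4466.8
Intermediate: 1020.9 * 9.81 = 10015.029
Result: Fb = 10015.029 * 4466.8 ≈ 44735000 N (5 s.f.)

44735000 N


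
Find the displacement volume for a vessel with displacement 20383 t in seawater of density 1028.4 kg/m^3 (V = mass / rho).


Formula: V = mass / rho
Step 1 — convert tonnes to kg: 20383 t * 1000 = 20383000 kg
Step 2 — V = 20383000 / 1028.4 ≈ 19820 m^3 (5 s.f.)

19820 m^3


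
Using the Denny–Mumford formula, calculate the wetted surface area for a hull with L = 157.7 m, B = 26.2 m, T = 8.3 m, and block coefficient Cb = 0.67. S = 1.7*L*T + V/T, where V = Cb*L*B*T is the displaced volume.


Formula: S = 1.7*L*T + V/T with V = Cb*L*B*T, i.e. S = L * (1.7*T + Cb*B)
Step 1 — 1.7*T = 1.7 * 8.3 = 14.11 m
Step 2 — Cb*B = 0.67 * 26.2 = 17.554 m
Step 3 — 1.7*T + Cb*B = 14.11 + 17.554 = 31.664 m
Step 4 — S = 157.7 * 31.664 ≈ 4993.4 m^2 (5 s.f.)

4993.4 m^2


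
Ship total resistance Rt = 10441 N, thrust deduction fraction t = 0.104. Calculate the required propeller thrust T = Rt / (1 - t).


Formula: T = Rt / (1 - t)
Step 1 — (1 - t) = 1 - 0.104 = 0.896
Step 2 — T = 10441 / 0.896 ≈ 11653 N (5 s.f.)

11653 N


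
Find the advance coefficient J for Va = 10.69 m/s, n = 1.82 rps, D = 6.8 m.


Formula: J = Va / (n * D)
Step 1 — n * D = 1.82 * 6.8 = 12.376
Step 2 — J = 10.69 / 12.376 ≈ 0.86377 (5 s.f.)

0.86377


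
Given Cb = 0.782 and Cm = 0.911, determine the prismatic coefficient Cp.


Formula: Cp = Cb / Cm
Substituting: Cp = 0.782 / 0.911
Result: Cp ≈ 0.85840 (5 s.f.)

0.85840


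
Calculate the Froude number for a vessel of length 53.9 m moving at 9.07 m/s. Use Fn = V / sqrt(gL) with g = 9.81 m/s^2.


Formula: Fn = V / sqrt(g * L)
Step 1 — g * L = 9.81 * 53.9 = 528.759
Step 2 — sqrt(g * L) = sqrt(528.759) = 22.99476
Step 3 — Fn = 9.07 / 22.99476 ≈ 0.39444 (5 s.f.)

0.39444


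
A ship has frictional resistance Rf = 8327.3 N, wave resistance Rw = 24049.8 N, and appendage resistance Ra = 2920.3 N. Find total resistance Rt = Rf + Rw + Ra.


Formula: Rt = Rf + Rw + Ra
Substituting: Rt = 8327.3 + 24049.8 + 2920.3
Result: Rt = 35297.4 N

35297.4 N


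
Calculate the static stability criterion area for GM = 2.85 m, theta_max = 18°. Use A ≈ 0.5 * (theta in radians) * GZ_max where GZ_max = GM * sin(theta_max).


Formula: GZ_max = GM * sin(theta); Area = 0.5 * theta_rad * GZ_max
Step 1 — GZ_max = 2.85 * sin(18°) = 2.85 * 0.309017 = 0.880698 m
Step 2 — theta_rad = 18 * pi/180 = 0.314159 rad
Step 3 — Area = 0.5 * 0.314159 * 0.880698 ≈ 0.13834 m·rad (5 s.f.)

0.13834 m·rad


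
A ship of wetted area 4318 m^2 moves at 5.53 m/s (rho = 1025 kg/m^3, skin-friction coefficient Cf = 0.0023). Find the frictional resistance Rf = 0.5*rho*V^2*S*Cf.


Formula: Rf = 0.5 * rho * V^2 * S * Cf
Step 1 — V^2 = 5.53^2 = 30.5809
Step 2 — 0.5 * rho * V^2 = 0.5 * 1025 * 30.5809 = 15672.71125
Step 3 — Rf = 15672.71125 * 4318 * 0.0023 ≈ 155650 N (5 s.f.)

155650 N


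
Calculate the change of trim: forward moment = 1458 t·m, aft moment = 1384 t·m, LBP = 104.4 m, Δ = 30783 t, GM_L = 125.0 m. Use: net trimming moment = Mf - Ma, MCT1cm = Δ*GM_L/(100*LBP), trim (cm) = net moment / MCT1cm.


Formula: net trimming moment = Mf - Ma; MCT1cm = Δ*GM_L/(100*LBP); trim = net moment / MCT1cm
Step 1 — net trimming moment = 1458 - 1384 = 74 t·m
Step 2 — MCT1cm = 30783 * 125.0 / (100 * 104.4) = 368.5704 t·m/cm
Step 3 — trim = 74 / 368.5704 ≈ 0.20078 cm (5 s.f.)

0.20078 cm


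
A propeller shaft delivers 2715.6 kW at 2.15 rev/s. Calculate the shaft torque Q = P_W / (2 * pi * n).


Formula: Q = P_W / (2 * pi * n)
Step 1 — P_W = 2715.6 kW * 1000 = 2715600.0 W
Step 2 — 2 * pi * n = 2 * pi * 2.15 = 13.508848
Step 3 — Q = 2715600.0 / 13.508848 ≈ 201020 N·m (5 s.f.)

201020 N·m


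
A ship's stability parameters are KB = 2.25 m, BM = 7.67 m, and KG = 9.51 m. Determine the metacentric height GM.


Formula: GM = KB + BM - KG
Step 1 — KM = KB + BM = 2.25 + 7.67 = 9.92 m
Step 2 — GM = KM - KG = 9.92 - 9.51 = 0.41 m

0.41 m


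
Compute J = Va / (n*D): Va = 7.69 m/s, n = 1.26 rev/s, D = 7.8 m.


Formula: J = Va / (n * D)
Step 1 — n * D = 1.26 * 7.8 = 9.828
Step 2 — J = 7.69 / 9.828 ≈ 0.78246 (5 s.f.)

0.78246


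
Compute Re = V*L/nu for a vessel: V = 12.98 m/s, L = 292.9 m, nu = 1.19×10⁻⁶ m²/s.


Formula: Re = V * L / nu
Step 1 — V * L = 12.98 * 292.9 = 3801.842 m^2/s
Step 2 — Re = 3801.842 / 1.19e-6 = 3.19e+09

3.19e+09


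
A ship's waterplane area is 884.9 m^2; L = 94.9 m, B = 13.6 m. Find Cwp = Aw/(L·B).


Formula: Cwp = Aw / (L * B)
Step 1 — L * B = 94.9 * 13.6 = 1290.64 m^2
Step 2 — Cwp = 884.9 / 1290.64 ≈ 0.68563 (5 s.f.)

0.68563


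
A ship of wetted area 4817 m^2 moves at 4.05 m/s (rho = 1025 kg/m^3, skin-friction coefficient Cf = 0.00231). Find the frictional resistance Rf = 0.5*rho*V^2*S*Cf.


Formula: Rf = 0.5 * rho * V^2 * S * Cf
Step 1 — V^2 = 4.05^2 = 16.4025
Step 2 — 0.5 * rho * V^2 = 0.5 * 1025 * 16.4025 = 8406.28125
Step 3 — Rf = 8406.28125 * 4817 * 0.00231 ≈ 93539 N (5 s.f.)

93539 N


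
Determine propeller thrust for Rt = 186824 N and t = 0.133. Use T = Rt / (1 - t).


Formula: T = Rt / (1 - t)
Step 1 — (1 - t) = 1 - 0.133 = 0.867
Step 2 — T = 186824 / 0.867 ≈ 215480 N (5 s.f.)

215480 N


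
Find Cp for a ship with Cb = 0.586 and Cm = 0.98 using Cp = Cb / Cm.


Formula: Cp = Cb / Cm
Substituting: Cp = 0.586 / 0.98
Result: Cp ≈ 0.59796 (5 s.f.)

0.59796


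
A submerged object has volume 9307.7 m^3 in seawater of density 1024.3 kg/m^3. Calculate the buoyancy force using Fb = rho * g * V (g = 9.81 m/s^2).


Formula: Fb = rho * g * V
Substituting: Fb = 1024.3 * 9.81 * 9307.7
Intermediate: 1024.3 * 9.81 = 10048.383
Result: Fb = 10048.383 * 9307.7 ≈ 93527000 N (5 s.f.)

93527000 N


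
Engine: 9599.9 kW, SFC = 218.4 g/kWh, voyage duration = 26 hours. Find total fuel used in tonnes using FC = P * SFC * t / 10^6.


Formula: FC (tonnes) = P * SFC * t / 1,000,000
Step 1 — P * SFC * t = 9599.9 * 218.4 * 26 = 54512072.16 g
Step 2 — FC (tonnes) = 54512072.16 / 1,000,000 ≈ 54.512 tonnes (5 s.f.)

54.512 tonnes


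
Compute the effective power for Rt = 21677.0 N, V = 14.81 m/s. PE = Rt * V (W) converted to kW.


Formula: PE = Rt * V / 1000 (kW)
Step 1 — PE (W) = 21677.0 * 14.81 = 321036.37 W
Step 2 — PE (kW) = 321036.37 / 1000 ≈ 321.04 kW (5 s.f.)

321.04 kW


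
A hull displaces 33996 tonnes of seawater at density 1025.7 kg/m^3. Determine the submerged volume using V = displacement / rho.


Formula: V = mass / rho
Step 1 — convert tonnes to kg: 33996 t * 1000 = 33996000 kg
Step 2 — V = 33996000 / 1025.7 ≈ 33144 m^3 (5 s.f.)

33144 m^3


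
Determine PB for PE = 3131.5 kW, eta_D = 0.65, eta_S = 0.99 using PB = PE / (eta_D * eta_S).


Formula: PB = PE / (eta_D * eta_S)
Step 1 — combined efficiency = eta_D * eta_S = 0.65 * 0.99 = 0.6435
Step 2 — PB = 3131.5 / 0.6435 ≈ 4866.4 kW (5 s.f.)

4866.4 kW


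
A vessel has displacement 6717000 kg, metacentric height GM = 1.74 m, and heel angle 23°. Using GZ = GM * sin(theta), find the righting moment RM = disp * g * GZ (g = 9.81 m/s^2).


Formula: GZ = GM * sin(theta); RM = disp * g * GZ
Step 1 — GZ = 1.74 * sin(23°) = 1.74 * 0.390731 = 0.679872 m
Step 2 — RM = 6717000 * 9.81 * 0.679872 ≈ 44799000 N·m (5 s.f.)

44799000 N·m


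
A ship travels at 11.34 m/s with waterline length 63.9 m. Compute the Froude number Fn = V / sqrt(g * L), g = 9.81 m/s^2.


Formula: Fn = V / sqrt(g * L)
Step 1 — g * L = 9.81 * 63.9 = 626.859
Step 2 — sqrt(g * L) = sqrt(626.859) = 25.037152
Step 3 — Fn = 11.34 / 25.037152 ≈ 0.45293 (5 s.f.)

0.45293


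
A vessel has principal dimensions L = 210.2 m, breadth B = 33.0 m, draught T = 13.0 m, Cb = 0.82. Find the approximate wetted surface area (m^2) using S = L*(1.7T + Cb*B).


Formula: S = 1.7*L*T + V/T with V = Cb*L*B*T, i.e. S = L * (1.7*T + Cb*B)
Step 1 — 1.7*T = 1.7 * 13.0 = 22.1 m
Step 2 — Cb*B = 0.82 * 33.0 = 27.06 m
Step 3 — 1.7*T + Cb*B = 22.1 + 27.06 = 49.16 m
Step 4 — S = 210.2 * 49.16 ≈ 10333 m^2 (5 s.f.)

10333 m^2


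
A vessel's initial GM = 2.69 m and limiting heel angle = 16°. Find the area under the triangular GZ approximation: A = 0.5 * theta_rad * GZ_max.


Formula: GZ_max = GM * sin(theta); Area = 0.5 * theta_rad * GZ_max
Step 1 — GZ_max = 2.69 * sin(16°) = 2.69 * 0.275637 = 0.741464 m
Step 2 — theta_rad = 16 * pi/180 = 0.279253 rad
Step 3 — Area = 0.5 * 0.279253 * 0.741464 ≈ 0.10353 m·rad (5 s.f.)

0.10353 m·rad


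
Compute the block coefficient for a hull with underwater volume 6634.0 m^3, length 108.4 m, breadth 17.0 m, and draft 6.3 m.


Formula: Cb = V / (L * B * T)
Step 1 — L * B * T = 108.4 * 17.0 * 6.3 = 11609.64 m^3
Step 2 — Cb = 6634.0 / 11609.64 ≈ 0.57142 (5 s.f.)

0.57142


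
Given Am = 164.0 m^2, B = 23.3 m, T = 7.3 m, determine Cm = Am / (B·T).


Formula: Cm = Am / (B * T)
Step 1 — B * T = 23.3 * 7.3 = 170.09 m^2
Step 2 — Cm = 164.0 / 170.09 ≈ 0.96420 (5 s.f.)

0.96420


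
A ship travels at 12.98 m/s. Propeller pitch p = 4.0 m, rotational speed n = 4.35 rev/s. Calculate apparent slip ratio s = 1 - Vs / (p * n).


Formula: s = 1 - Vs / (p * n)
Step 1 — p * n = 4.0 * 4.35 = 17.4
Step 2 — Vs / (p*n) = 12.98 / 17.4 = 0.745977 (6 d.p.)
Step 3 — s = 1 - 0.745977 = 0.254023

0.254023


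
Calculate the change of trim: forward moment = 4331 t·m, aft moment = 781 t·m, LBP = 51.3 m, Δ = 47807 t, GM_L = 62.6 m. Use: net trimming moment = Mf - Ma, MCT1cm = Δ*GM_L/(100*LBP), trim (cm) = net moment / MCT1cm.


Formula: net trimming moment = Mf - Ma; MCT1cm = Δ*GM_L/(100*LBP); trim = net moment / MCT1cm
Step 1 — net trimming moment = 4331 - 781 = 3550 t·m
Step 2 — MCT1cm = 47807 * 62.6 / (100 * 51.3) = 583.3759 t·m/cm
Step 3 — trim = 3550 / 583.3759 ≈ 6.0853 cm (5 s.f.)

6.0853 cm


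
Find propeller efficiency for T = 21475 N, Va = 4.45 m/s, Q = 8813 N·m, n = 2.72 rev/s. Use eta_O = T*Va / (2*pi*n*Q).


Formula: eta = T * Va / (2 * pi * n * Q)
Step 1 — numerator = T * Va = 21475 * 4.45 = 95563.75
Step 2 — 2 * pi * n = 2 * pi * 2.72 = 17.090264
Step 3 — denominator = 17.090264 * 8813 = 150616.5
Step 4 — eta = 95563.75 / 150616.5 ≈ 0.63448 (5 s.f.)

0.63448


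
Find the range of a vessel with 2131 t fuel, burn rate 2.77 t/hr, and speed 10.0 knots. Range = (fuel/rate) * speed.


Formula: endurance = fuel / rate; range = endurance * speed
Step 1 — endurance = 2131 / 2.77 = 769.3141 hours
Step 2 — range = 769.3141 * 10.0 ≈ 7693.1 nautical miles (5 s.f.)

7693.1 NM


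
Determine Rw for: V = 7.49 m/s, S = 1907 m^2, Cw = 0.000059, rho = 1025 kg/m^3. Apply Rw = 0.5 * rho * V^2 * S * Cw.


Formula: Rw = 0.5 * rho * V^2 * S * Cw
Step 1 — V^2 = 7.49^2 = 56.1001
Step 2 — 0.5 * rho * V^2 = 0.5 * 1025 * 56.1001 = 28751.30125
Step 3 — Rw = 28751.30125 * 1907 * 0.000059 ≈ 3234.9 N (5 s.f.)

3234.9 N


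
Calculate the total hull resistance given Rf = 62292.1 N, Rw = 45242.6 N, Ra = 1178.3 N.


Formula: Rt = Rf + Rw + Ra
Substituting: Rt = 62292.1 + 45242.6 + 1178.3
Result: Rt = 108713.0 N

108713.0 N


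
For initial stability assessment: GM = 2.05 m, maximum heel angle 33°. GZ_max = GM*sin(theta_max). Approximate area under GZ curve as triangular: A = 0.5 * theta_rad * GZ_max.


Formula: GZ_max = GM * sin(theta); Area = 0.5 * theta_rad * GZ_max
Step 1 — GZ_max = 2.05 * sin(33°) = 2.05 * 0.544639 = 1.11651 m
Step 2 — theta_rad = 33 * pi/180 = 0.575959 rad
Step 3 — Area = 0.5 * 0.575959 * 1.11651 ≈ 0.32153 m·rad (5 s.f.)

0.32153 m·rad


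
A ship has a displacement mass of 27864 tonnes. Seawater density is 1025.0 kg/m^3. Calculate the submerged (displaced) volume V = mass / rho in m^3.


Formula: V = mass / rho
Step 1 — convert tonnes to kg: 27864 t * 1000 = 27864000 kg
Step 2 — V = 27864000 / 1025.0 ≈ 27184 m^3 (5 s.f.)

27184 m^3


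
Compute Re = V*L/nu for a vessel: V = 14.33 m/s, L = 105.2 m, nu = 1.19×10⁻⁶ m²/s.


Formula: Re = V * L / nu
Step 1 — V * L = 14.33 * 105.2 = 1507.516 m^2/s
Step 2 — Re = 1507.516 / 1.19e-6 = 1.27e+09

1.27e+09


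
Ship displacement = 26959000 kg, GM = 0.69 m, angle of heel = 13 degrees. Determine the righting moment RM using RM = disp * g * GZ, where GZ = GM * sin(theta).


Formula: GZ = GM * sin(theta); RM = disp * g * GZ
Step 1 — GZ = 0.69 * sin(13°) = 0.69 * 0.224951 = 0.155216 m
Step 2 — RM = 26959000 * 9.81 * 0.155216 ≈ 41050000 N·m (5 s.f.)

41050000 N·m


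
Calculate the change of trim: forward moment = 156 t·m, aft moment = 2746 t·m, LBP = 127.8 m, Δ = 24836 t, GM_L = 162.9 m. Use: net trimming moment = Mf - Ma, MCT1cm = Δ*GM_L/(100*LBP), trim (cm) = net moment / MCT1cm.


Formula: net trimming moment = Mf - Ma; MCT1cm = Δ*GM_L/(100*LBP); trim = net moment / MCT1cm
Step 1 — net trimming moment = 156 - 2746 = -2590 t·m
Step 2 — MCT1cm = 24836 * 162.9 / (100 * 127.8) = 316.5715 t·m/cm
Step 3 — trim = -2590 / 316.5715 ≈ -8.1814 cm (5 s.f.)

-8.1814 cm


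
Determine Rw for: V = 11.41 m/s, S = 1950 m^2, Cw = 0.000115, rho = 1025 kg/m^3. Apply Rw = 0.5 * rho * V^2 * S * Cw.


Formula: Rw = 0.5 * rho * V^2 * S * Cw
Step 1 — V^2 = 11.41^2 = 130.1881
Step 2 — 0.5 * rho * V^2 = 0.5 * 1025 * 130.1881 = 66721.40125
Step 3 — Rw = 66721.40125 * 1950 * 0.000115 ≈ 14962 N (5 s.f.)

14962 N


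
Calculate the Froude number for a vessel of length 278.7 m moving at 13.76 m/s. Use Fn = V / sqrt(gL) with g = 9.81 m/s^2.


Formula: Fn = V / sqrt(g * L)
Step 1 — g * L = 9.81 * 278.7 = 2734.047
Step 2 — sqrt(g * L) = sqrt(2734.047) = 52.288115
Step 3 — Fn = 13.76 / 52.288115 ≈ 0.26316 (5 s.f.)

0.26316


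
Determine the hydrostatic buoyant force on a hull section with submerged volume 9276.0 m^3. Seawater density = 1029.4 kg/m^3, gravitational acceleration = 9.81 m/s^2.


Formula: Fb = rho * g * V
Substituting: Fb = 1029.4 * 9.81 * 9276.0
Intermediate: 1029.4 * 9.81 = 10098.414
Result: Fb = 10098.414 * 9276.0 ≈ 93673000 N (5 s.f.)

93673000 N


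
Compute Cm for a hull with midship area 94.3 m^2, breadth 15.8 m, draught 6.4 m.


Formula: Cm = Am / (B * T)
Step 1 — B * T = 15.8 * 6.4 = 101.12 m^2
Step 2 — Cm = 94.3 / 101.12 ≈ 0.93256 (5 s.f.)

0.93256


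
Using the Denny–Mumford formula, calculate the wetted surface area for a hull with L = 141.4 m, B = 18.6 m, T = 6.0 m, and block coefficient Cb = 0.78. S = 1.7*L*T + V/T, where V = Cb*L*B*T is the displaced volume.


Formula: S = 1.7*L*T + V/T with V = Cb*L*B*T, i.e. S = L * (1.7*T + Cb*B)
Step 1 — 1.7*T = 1.7 * 6.0 = 10.2 m
Step 2 — Cb*B = 0.78 * 18.6 = 14.508 m
Step 3 — 1.7*T + Cb*B = 10.2 + 14.508 = 24.708 m
Step 4 — S = 141.4 * 24.708 ≈ 3493.7 m^2 (5 s.f.)

3493.7 m^2


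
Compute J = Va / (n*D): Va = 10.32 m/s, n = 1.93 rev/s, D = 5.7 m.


Formula: J = Va / (n * D)
Step 1 — n * D = 1.93 * 5.7 = 11.001
Step 2 — J = 10.32 / 11.001 ≈ 0.93810 (5 s.f.)

0.93810


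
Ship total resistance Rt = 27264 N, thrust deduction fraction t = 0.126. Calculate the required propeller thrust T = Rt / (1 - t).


Formula: T = Rt / (1 - t)
Step 1 — (1 - t) = 1 - 0.126 = 0.874
Step 2 — T = 27264 / 0.874 ≈ 31195 N (5 s.f.)

31195 N


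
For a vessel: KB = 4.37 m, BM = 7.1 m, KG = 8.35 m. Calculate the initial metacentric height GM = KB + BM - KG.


Formula: GM = KB + BM - KG
Step 1 — KM = KB + BM = 4.37 + 7.1 = 11.47 m
Step 2 — GM = KM - KG = 11.47 - 8.35 = 3.12 m

3.12 m


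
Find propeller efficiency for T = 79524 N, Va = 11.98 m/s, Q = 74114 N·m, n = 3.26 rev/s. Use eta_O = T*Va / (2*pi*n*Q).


Formula: eta = T * Va / (2 * pi * n * Q)
Step 1 — numerator = T * Va = 79524 * 11.98 = 952697.52
Step 2 — 2 * pi * n = 2 * pi * 3.26 = 20.483184
Step 3 — denominator = 20.483184 * 74114 = 1518090.7
Step 4 — eta = 952697.52 / 1518090.7 ≈ 0.62756 (5 s.f.)

0.62756


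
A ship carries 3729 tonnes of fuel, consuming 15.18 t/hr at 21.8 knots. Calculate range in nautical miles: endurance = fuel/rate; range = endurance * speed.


Formula: endurance = fuel / rate; range = endurance * speed
Step 1 — endurance = 3729 / 15.18 = 245.6522 hours
Step 2 — range = 245.6522 * 21.8 ≈ 5355.2 nautical miles (5 s.f.)

5355.2 NM


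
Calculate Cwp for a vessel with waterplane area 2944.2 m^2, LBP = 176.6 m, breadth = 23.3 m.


Formula: Cwp = Aw / (L * B)
Step 1 — L * B = 176.6 * 23.3 = 4114.78 m^2
Step 2 — Cwp = 2944.2 / 4114.78 ≈ 0.71552 (5 s.f.)

0.71552


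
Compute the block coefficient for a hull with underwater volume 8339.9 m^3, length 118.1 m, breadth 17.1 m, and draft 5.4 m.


Formula: Cb = V / (L * B * T)
Step 1 — L * B * T = 118.1 * 17.1 * 5.4 = 10905.354 m^3
Step 2 — Cb = 8339.9 / 10905.354 ≈ 0.76475 (5 s.f.)

0.76475


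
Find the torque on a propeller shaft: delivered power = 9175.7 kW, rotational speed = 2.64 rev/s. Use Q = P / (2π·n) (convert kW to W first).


Formula: Q = P_W / (2 * pi * n)
Step 1 — P_W = 9175.7 kW * 1000 = 9175700.0 W
Step 2 — 2 * pi * n = 2 * pi * 2.64 = 16.587609
Step 3 — Q = 9175700.0 / 16.587609 ≈ 553170 N·m (5 s.f.)

553170 N·m


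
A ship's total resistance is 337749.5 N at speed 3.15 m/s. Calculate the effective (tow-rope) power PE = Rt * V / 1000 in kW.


Formula: PE = Rt * V / 1000 (kW)
Step 1 — PE (W) = 337749.5 * 3.15 = 1063910.925 W
Step 2 — PE (kW) = 1063910.925 / 1000 ≈ 1063.9 kW (5 s.f.)

1063.9 kW


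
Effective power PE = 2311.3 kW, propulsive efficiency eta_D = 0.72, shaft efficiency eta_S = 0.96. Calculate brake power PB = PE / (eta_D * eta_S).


Formula: PB = PE / (eta_D * eta_S)
Step 1 — combined efficiency = eta_D * eta_S = 0.72 * 0.96 = 0.6912
Step 2 — PB = 2311.3 / 0.6912 ≈ 3343.9 kW (5 s.f.)

3343.9 kW


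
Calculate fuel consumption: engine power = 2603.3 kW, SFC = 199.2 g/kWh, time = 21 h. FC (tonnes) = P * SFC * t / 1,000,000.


Formula: FC (tonnes) = P * SFC * t / 1,000,000
Step 1 — P * SFC * t = 2603.3 * 199.2 * 21 = 10890124.56 g
Step 2 — FC (tonnes) = 10890124.56 / 1,000,000 ≈ 10.890 tonnes (5 s.f.)

10.890 tonnes


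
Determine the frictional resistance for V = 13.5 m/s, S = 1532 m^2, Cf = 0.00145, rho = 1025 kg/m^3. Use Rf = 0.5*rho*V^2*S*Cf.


Formula: Rf = 0.5 * rho * V^2 * S * Cf
Step 1 — V^2 = 13.5^2 = 182.25
Step 2 — 0.5 * rho * V^2 = 0.5 * 1025 * 182.25 = 93403.125
Step 3 — Rf = 93403.125 * 1532 * 0.00145 ≈ 207490 N (5 s.f.)

207490 N


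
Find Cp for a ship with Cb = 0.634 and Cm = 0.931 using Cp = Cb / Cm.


Formula: Cp = Cb / Cm
Substituting: Cp = 0.634 / 0.931
Result: Cp ≈ 0.68099 (5 s.f.)

0.68099


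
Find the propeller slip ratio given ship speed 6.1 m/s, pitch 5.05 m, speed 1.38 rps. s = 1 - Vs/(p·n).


Formula: s = 1 - Vs / (p * n)
Step 1 — p * n = 5.05 * 1.38 = 6.969
Step 2 — Vs / (p*n) = 6.1 / 6.969 = 0.875305 (6 d.p.)
Step 3 — s = 1 - 0.875305 = 0.124695

0.124695


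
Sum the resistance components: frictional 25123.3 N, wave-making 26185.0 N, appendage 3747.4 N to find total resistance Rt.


Formula: Rt = Rf + Rw + Ra
Substituting: Rt = 25123.3 + 26185.0 + 3747.4
Result: Rt = 55055.7 N

55055.7 N


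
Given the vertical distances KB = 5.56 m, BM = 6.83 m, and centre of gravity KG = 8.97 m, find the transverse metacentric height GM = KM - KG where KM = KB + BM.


Formula: GM = KB + BM - KG
Step 1 — KM = KB + BM = 5.56 + 6.83 = 12.39 m
Step 2 — GM = KM - KG = 12.39 - 8.97 = 3.42 m

3.42 m


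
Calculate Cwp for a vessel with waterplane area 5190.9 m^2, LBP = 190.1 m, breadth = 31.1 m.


Formula: Cwp = Aw / (L * B)
Step 1 — L * B = 190.1 * 31.1 = 5912.11 m^2
Step 2 — Cwp = 5190.9 / 5912.11 ≈ 0.87801 (5 s.f.)

0.87801


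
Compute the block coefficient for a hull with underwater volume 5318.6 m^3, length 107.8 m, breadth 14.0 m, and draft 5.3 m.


Formula: Cb = V / (L * B * T)
Step 1 — L * B * T = 107.8 * 14.0 * 5.3 = 7998.76 m^3
Step 2 — Cb = 5318.6 / 7998.76 ≈ 0.66493 (5 s.f.)

0.66493


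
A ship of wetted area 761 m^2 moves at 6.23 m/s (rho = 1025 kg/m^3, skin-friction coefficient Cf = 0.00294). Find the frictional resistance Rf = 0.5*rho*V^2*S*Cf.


Formula: Rf = 0.5 * rho * V^2 * S * Cf
Step 1 — V^2 = 6.23^2 = 38.8129
Step 2 — 0.5 * rho * V^2 = 0.5 * 1025 * 38.8129 = 19891.61125
Step 3 — Rf = 19891.61125 * 761 * 0.00294 ≈ 44504 N (5 s.f.)

44504 N


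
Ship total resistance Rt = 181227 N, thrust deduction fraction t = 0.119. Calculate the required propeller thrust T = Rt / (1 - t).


Formula: T = Rt / (1 - t)
Step 1 — (1 - t) = 1 - 0.119 = 0.881
Step 2 — T = 181227 / 0.881 ≈ 205710 N (5 s.f.)

205710 N


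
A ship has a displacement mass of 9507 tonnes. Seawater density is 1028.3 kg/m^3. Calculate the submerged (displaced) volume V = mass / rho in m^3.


Formula: V = mass / rho
Step 1 — convert tonnes to kg: 9507 t * 1000 = 9507000 kg
Step 2 — V = 9507000 / 1028.3 ≈ 9245.4 m^3 (5 s.f.)

9245.4 m^3


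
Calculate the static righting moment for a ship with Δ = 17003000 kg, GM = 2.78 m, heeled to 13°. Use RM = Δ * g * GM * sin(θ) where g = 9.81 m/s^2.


Formula: GZ = GM * sin(theta); RM = disp * g * GZ
Step 1 — GZ = 2.78 * sin(13°) = 2.78 * 0.224951 = 0.625364 m
Step 2 — RM = 17003000 * 9.81 * 0.625364 ≈ 104310000 N·m (5 s.f.)

104310000 N·m


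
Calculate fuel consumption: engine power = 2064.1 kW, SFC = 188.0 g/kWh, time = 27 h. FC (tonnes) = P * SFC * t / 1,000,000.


Formula: FC (tonnes) = P * SFC * t / 1,000,000
Step 1 — P * SFC * t = 2064.1 * 188.0 * 27 = 10477371.6 g
Step 2 — FC (tonnes) = 10477371.6 / 1,000,000 ≈ 10.477 tonnes (5 s.f.)

10.477 tonnes


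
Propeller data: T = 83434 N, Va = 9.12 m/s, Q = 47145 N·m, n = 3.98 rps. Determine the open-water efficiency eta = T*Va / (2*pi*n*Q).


Formula: eta = T * Va / (2 * pi * n * Q)
Step 1 — numerator = T * Va = 83434 * 9.12 = 760918.08
Step 2 — 2 * pi * n = 2 * pi * 3.98 = 25.007078
Step 3 — denominator = 25.007078 * 47145 = 1178958.69
Step 4 — eta = 760918.08 / 1178958.69 ≈ 0.64542 (5 s.f.)

0.64542


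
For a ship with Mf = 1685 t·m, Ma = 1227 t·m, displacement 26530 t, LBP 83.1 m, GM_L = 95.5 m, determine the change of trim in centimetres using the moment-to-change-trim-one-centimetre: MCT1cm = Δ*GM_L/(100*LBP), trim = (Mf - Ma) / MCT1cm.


Formula: net trimming moment = Mf - Ma; MCT1cm = Δ*GM_L/(100*LBP); trim = net moment / MCT1cm
Step 1 — net trimming moment = 1685 - 1227 = 458 t·m
Step 2 — MCT1cm = 26530 * 95.5 / (100 * 83.1) = 304.8875 t·m/cm
Step 3 — trim = 458 / 304.8875 ≈ 1.5022 cm (5 s.f.)

1.5022 cm


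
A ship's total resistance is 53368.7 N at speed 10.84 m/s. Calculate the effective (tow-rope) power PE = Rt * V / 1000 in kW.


Formula: PE = Rt * V / 1000 (kW)
Step 1 — PE (W) = 53368.7 * 10.84 = 578516.708 W
Step 2 — PE (kW) = 578516.708 / 1000 ≈ 578.52 kW (5 s.f.)

578.52 kW


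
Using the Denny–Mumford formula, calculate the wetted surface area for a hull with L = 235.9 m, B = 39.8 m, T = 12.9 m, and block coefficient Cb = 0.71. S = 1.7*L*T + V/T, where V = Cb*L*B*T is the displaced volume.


Formula: S = 1.7*L*T + V/T with V = Cb*L*B*T, i.e. S = L * (1.7*T + Cb*B)
Step 1 — 1.7*T = 1.7 * 12.9 = 21.93 m
Step 2 — Cb*B = 0.71 * 39.8 = 28.258 m
Step 3 — 1.7*T + Cb*B = 21.93 + 28.258 = 50.188 m
Step 4 — S = 235.9 * 50.188 ≈ 11839 m^2 (5 s.f.)

11839 m^2


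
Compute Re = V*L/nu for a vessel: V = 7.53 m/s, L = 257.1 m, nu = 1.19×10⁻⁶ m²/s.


Formula: Re = V * L / nu
Step 1 — V * L = 7.53 * 257.1 = 1935.963 m^2/s
Step 2 — Re = 1935.963 / 1.19e-6 = 1.63e+09

1.63e+09


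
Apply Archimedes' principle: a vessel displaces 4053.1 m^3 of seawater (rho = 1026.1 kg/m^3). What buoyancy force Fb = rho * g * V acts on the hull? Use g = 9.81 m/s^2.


Formula: Fb = rho * g * V
Substituting: Fb = 1026.1 * 9.81 * 4053.1
Intermediate: 1026.1 * 9.81 = 10066.041
Result: Fb = 10066.041 * 4053.1 ≈ 40799000 N (5 s.f.)

40799000 N


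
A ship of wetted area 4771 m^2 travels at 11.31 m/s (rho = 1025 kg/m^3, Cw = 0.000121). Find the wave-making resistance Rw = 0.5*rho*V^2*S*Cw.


Formula: Rw = 0.5 * rho * V^2 * S * Cw
Step 1 — V^2 = 11.31^2 = 127.9161
Step 2 — 0.5 * rho * V^2 = 0.5 * 1025 * 127.9161 = 65557.00125
Step 3 — Rw = 65557.00125 * 4771 * 0.000121 ≈ 37845 N (5 s.f.)

37845 N


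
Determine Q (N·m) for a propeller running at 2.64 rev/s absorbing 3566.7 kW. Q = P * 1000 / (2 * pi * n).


Formula: Q = P_W / (2 * pi * n)
Step 1 — P_W = 3566.7 kW * 1000 = 3566700.0 W
Step 2 — 2 * pi * n = 2 * pi * 2.64 = 16.587609
Step 3 — Q = 3566700.0 / 16.587609 ≈ 215020 N·m (5 s.f.)

215020 N·m


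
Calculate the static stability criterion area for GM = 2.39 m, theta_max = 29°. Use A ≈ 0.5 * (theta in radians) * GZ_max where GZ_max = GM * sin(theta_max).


Formula: GZ_max = GM * sin(theta); Area = 0.5 * theta_rad * GZ_max
Step 1 — GZ_max = 2.39 * sin(29°) = 2.39 * 0.48481 = 1.158696 m
Step 2 — theta_rad = 29 * pi/180 = 0.506145 rad
Step 3 — Area = 0.5 * 0.506145 * 1.158696 ≈ 0.29323 m·rad (5 s.f.)

0.29323 m·rad


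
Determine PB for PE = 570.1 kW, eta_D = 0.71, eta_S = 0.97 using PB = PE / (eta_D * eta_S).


Formula: PB = PE / (eta_D * eta_S)
Step 1 — combined efficiency = eta_D * eta_S = 0.71 * 0.97 = 0.6887
Step 2 — PB = 570.1 / 0.6887 ≈ 827.79 kW (5 s.f.)

827.79 kW


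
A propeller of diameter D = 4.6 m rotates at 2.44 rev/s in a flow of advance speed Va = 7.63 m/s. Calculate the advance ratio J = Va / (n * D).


Formula: J = Va / (n * D)
Step 1 — n * D = 2.44 * 4.6 = 11.224
Step 2 — J = 7.63 / 11.224 ≈ 0.67979 (5 s.f.)

0.67979


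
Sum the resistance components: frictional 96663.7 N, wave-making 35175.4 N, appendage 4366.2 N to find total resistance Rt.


Formula: Rt = Rf + Rw + Ra
Substituting: Rt = 96663.7 + 35175.4 + 4366.2
Result: Rt = 136205.3 N

136205.3 N


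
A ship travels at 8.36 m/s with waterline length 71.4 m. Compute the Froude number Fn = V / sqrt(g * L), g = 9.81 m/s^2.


Formula: Fn = V / sqrt(g * L)
Step 1 — g * L = 9.81 * 71.4 = 700.434
Step 2 — sqrt(g * L) = sqrt(700.434) = 26.465714
Step 3 — Fn = 8.36 / 26.465714 ≈ 0.31588 (5 s.f.)

0.31588


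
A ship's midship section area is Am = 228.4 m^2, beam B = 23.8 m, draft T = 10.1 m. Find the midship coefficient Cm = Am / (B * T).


Formula: Cm = Am / (B * T)
Step 1 — B * T = 23.8 * 10.1 = 240.38 m^2
Step 2 — Cm = 228.4 / 240.38 ≈ 0.95016 (5 s.f.)

0.95016


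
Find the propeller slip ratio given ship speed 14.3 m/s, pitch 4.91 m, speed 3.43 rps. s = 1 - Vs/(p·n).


Formula: s = 1 - Vs / (p * n)
Step 1 — p * n = 4.91 * 3.43 = 16.8413
Step 2 — Vs / (p*n) = 14.3 / 16.8413 = 0.849103 (6 d.p.)
Step 3 — s = 1 - 0.849103 = 0.150897

0.150897


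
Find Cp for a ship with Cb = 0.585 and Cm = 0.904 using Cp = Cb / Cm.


Formula: Cp = Cb / Cm
Substituting: Cp = 0.585 / 0.904
Result: Cp ≈ 0.64712 (5 s.f.)

0.64712


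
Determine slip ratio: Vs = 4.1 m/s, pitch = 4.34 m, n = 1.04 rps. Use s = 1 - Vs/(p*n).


Formula: s = 1 - Vs / (p * n)
Step 1 — p * n = 4.34 * 1.04 = 4.5136
Step 2 — Vs / (p*n) = 4.1 / 4.5136 = 0.908366 (6 d.p.)
Step 3 — s = 1 - 0.908366 = 0.091634

0.091634


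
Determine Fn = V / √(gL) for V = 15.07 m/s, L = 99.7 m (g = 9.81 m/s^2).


Formula: Fn = V / sqrt(g * L)
Step 1 — g * L = 9.81 * 99.7 = 978.057
Step 2 — sqrt(g * L) = sqrt(978.057) = 31.273903
Step 3 — Fn = 15.07 / 31.273903 ≈ 0.48187 (5 s.f.)

0.48187


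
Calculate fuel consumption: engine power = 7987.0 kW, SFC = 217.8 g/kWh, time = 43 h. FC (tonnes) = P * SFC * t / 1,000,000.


Formula: FC (tonnes) = P * SFC * t / 1,000,000
Step 1 — P * SFC * t = 7987.0 * 217.8 * 43 = 74801449.8 g
Step 2 — FC (tonnes) = 74801449.8 / 1,000,000 ≈ 74.801 tonnes (5 s.f.)

74.801 tonnes


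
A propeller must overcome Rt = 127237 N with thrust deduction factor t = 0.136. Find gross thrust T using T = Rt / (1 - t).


Formula: T = Rt / (1 - t)
Step 1 — (1 - t) = 1 - 0.136 = 0.864
Step 2 — T = 127237 / 0.864 ≈ 147270 N (5 s.f.)

147270 N


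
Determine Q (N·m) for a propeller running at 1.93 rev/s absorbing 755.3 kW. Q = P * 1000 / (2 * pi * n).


Formula: Q = P_W / (2 * pi * n)
Step 1 — P_W = 755.3 kW * 1000 = 755300.0 W
Step 2 — 2 * pi * n = 2 * pi * 1.93 = 12.126548
Step 3 — Q = 755300.0 / 12.126548 ≈ 62285 N·m (5 s.f.)

62285 N·m


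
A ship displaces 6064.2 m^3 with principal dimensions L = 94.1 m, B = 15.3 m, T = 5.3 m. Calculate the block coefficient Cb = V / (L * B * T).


Formula: Cb = V / (L * B * T)
Step 1 — L * B * T = 94.1 * 15.3 * 5.3 = 7630.569 m^3
Step 2 — Cb = 6064.2 / 7630.569 ≈ 0.79472 (5 s.f.)

0.79472


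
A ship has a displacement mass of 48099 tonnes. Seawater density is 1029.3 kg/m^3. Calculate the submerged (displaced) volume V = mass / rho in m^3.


Formula: V = mass / rho
Step 1 — convert tonnes to kg: 48099 t * 1000 = 48099000 kg
Step 2 — V = 48099000 / 1029.3 ≈ 46730 m^3 (5 s.f.)

46730 m^3


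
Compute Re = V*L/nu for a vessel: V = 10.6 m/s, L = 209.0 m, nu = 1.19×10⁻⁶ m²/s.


Formula: Re = V * L / nu
Step 1 — V * L = 10.6 * 209.0 = 2215.4 m^2/s
Step 2 — Re = 2215.4 / 1.19e-6 = 1.86e+09

1.86e+09


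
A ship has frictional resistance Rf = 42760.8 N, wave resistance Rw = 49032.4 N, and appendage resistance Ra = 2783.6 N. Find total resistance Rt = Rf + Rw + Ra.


Formula: Rt = Rf + Rw + Ra
Substituting: Rt = 42760.8 + 49032.4 + 2783.6
Result: Rt = 94576.8 N

94576.8 N


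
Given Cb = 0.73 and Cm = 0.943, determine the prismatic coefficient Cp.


Formula: Cp = Cb / Cm
Substituting: Cp = 0.73 / 0.943
Result: Cp ≈ 0.77413 (5 s.f.)

0.77413


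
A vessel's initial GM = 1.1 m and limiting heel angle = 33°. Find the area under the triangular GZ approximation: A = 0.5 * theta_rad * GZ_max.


Formula: GZ_max = GM * sin(theta); Area = 0.5 * theta_rad * GZ_max
Step 1 — GZ_max = 1.1 * sin(33°) = 1.1 * 0.544639 = 0.599103 m
Step 2 — theta_rad = 33 * pi/180 = 0.575959 rad
Step 3 — Area = 0.5 * 0.575959 * 0.599103 ≈ 0.17253 m·rad (5 s.f.)

0.17253 m·rad


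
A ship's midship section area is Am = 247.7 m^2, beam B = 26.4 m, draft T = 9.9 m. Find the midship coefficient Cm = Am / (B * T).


Formula: Cm = Am / (B * T)
Step 1 — B * T = 26.4 * 9.9 = 261.36 m^2
Step 2 — Cm = 247.7 / 261.36 ≈ 0.94773 (5 s.f.)

0.94773


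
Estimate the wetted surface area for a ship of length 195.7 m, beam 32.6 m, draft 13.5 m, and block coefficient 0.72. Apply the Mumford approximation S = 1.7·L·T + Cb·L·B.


Formula: S = 1.7*L*T + V/T with V = Cb*L*B*T, i.e. S = L * (1.7*T + Cb*B)
Step 1 — 1.7*T = 1.7 * 13.5 = 22.95 m
Step 2 — Cb*B = 0.72 * 32.6 = 23.472 m
Step 3 — 1.7*T + Cb*B = 22.95 + 23.472 = 46.422 m
Step 4 — S = 195.7 * 46.422 ≈ 9084.8 m^2 (5 s.f.)

9084.8 m^2


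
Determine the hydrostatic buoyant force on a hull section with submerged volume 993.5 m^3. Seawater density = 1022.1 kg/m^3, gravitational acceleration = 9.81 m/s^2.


Formula: Fb = rho * g * V
Substituting: Fb = 1022.1 * 9.81 * 993.5
Intermediate: 1022.1 * 9.81 = 10026.801
Result: Fb = 10026.801 * 993.5 ≈ 9961600 N (5 s.f.)

9961600 N


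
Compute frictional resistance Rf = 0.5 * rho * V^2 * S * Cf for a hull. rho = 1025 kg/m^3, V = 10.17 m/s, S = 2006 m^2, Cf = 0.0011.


Formula: Rf = 0.5 * rho * V^2 * S * Cf
Step 1 — V^2 = 10.17^2 = 103.4289
Step 2 — 0.5 * rho * V^2 = 0.5 * 1025 * 103.4289 = 53007.31125
Step 3 — Rf = 53007.31125 * 2006 * 0.0011 ≈ 116970 N (5 s.f.)

116970 N


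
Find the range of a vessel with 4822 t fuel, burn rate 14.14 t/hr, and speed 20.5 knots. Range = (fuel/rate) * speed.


Formula: endurance = fuel / rate; range = endurance * speed
Step 1 — endurance = 4822 / 14.14 = 341.0184 hours
Step 2 — range = 341.0184 * 20.5 ≈ 6990.9 nautical miles (5 s.f.)

6990.9 NM


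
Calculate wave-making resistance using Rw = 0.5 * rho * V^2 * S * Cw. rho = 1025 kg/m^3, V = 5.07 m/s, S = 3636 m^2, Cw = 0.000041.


Formula: Rw = 0.5 * rho * V^2 * S * Cw
Step 1 — V^2 = 5.07^2 = 25.7049
Step 2 — 0.5 * rho * V^2 = 0.5 * 1025 * 25.7049 = 13173.76125
Step 3 — Rw = 13173.76125 * 3636 * 0.000041 ≈ 1963.9 N (5 s.f.)

1963.9 N


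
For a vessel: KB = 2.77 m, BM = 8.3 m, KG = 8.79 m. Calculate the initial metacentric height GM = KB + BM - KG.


Formula: GM = KB + BM - KG
Step 1 — KM = KB + BM = 2.77 + 8.3 = 11.07 m
Step 2 — GM = KM - KG = 11.07 - 8.79 = 2.28 m

2.28 m


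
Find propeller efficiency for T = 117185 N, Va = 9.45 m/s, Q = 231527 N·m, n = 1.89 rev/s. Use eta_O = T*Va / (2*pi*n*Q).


Formula: eta = T * Va / (2 * pi * n * Q)
Step 1 — numerator = T * Va = 117185 * 9.45 = 1107398.25
Step 2 — 2 * pi * n = 2 * pi * 1.89 = 11.87522
Step 3 — denominator = 11.87522 * 231527 = 2749434.06
Step 4 — eta = 1107398.25 / 2749434.06 ≈ 0.40277 (5 s.f.)

0.40277


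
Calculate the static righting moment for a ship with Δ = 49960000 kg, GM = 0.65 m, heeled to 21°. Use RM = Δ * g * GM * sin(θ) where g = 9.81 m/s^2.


Formula: GZ = GM * sin(theta); RM = disp * g * GZ
Step 1 — GZ = 0.65 * sin(21°) = 0.65 * 0.358368 = 0.232939 m
Step 2 — RM = 49960000 * 9.81 * 0.232939 ≈ 114170000 N·m (5 s.f.)

114170000 N·m


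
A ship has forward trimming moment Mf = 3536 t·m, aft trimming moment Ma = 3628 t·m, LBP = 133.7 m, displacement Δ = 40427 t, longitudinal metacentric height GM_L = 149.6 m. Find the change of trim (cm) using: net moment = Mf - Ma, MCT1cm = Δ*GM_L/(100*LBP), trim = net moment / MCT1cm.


Formula: net trimming moment = Mf - Ma; MCT1cm = Δ*GM_L/(100*LBP); trim = net moment / MCT1cm
Step 1 — net trimming moment = 3536 - 3628 = -92 t·m
Step 2 — MCT1cm = 40427 * 149.6 / (100 * 133.7) = 452.347 t·m/cm
Step 3 — trim = -92 / 452.347 ≈ -0.20338 cm (5 s.f.)

-0.20338 cm


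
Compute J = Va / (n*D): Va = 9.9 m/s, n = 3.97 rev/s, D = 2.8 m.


Formula: J = Va / (n * D)
Step 1 — n * D = 3.97 * 2.8 = 11.116
Step 2 — J = 9.9 / 11.116 ≈ 0.89061 (5 s.f.)

0.89061


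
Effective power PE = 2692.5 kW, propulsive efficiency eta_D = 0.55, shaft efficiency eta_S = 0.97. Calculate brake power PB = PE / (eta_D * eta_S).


Formula: PB = PE / (eta_D * eta_S)
Step 1 — combined efficiency = eta_D * eta_S = 0.55 * 0.97 = 0.5335
Step 2 — PB = 2692.5 / 0.5335 ≈ 5046.9 kW (5 s.f.)

5046.9 kW


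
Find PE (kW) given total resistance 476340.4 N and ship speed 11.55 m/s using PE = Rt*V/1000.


Formula: PE = Rt * V / 1000 (kW)
Step 1 — PE (W) = 476340.4 * 11.55 = 5501731.62 W
Step 2 — PE (kW) = 5501731.62 / 1000 ≈ 5501.7 kW (5 s.f.)

5501.7 kW


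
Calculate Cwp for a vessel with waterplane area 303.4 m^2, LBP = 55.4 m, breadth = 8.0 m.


Formula: Cwp = Aw / (L * B)
Step 1 — L * B = 55.4 * 8.0 = 443.2 m^2
Step 2 — Cwp = 303.4 / 443.2 ≈ 0.68457 (5 s.f.)

0.68457


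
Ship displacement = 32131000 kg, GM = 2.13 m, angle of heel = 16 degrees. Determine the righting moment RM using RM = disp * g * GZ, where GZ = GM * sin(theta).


Formula: GZ = GM * sin(theta); RM = disp * g * GZ
Step 1 — GZ = 2.13 * sin(16°) = 2.13 * 0.275637 = 0.587107 m
Step 2 — RM = 32131000 * 9.81 * 0.587107 ≈ 185060000 N·m (5 s.f.)

185060000 N·m


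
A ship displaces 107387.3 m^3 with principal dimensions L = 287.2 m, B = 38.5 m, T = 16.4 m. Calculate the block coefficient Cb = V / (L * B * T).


Formula: Cb = V / (L * B * T)
Step 1 — L * B * T = 287.2 * 38.5 * 16.4 = 181338.08 m^3
Step 2 — Cb = 107387.3 / 181338.08 ≈ 0.59219 (5 s.f.)

0.59219
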